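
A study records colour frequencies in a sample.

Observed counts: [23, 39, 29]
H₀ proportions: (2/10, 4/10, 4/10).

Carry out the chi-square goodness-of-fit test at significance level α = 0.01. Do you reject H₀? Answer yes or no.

n = 91; E_i = n·p_i = [18.20, 36.40, 36.40]
χ² = (23−18.20)²/18.20 + (39−36.40)²/36.40 + (29−36.40)²/36.40 = 2.9560
df = 2
p-value (upper-tail) = 0.22809
At α=0.01: p ≥ α → fail to reject H₀

reject H₀: no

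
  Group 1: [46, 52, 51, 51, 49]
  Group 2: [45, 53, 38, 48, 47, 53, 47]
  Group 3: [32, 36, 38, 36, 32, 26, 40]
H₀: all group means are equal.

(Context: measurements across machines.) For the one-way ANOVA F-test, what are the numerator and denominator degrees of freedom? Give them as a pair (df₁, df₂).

k = 3 groups, N = 19 total
df = (k−1, N−k) = (3−1, 19−3) = (2, 16)

degrees of freedom = [2, 16]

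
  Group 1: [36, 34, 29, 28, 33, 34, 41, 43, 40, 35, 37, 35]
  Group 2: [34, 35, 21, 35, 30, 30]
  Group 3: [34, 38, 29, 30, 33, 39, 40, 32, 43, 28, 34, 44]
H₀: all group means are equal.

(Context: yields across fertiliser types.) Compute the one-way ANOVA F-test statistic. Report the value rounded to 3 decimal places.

test statistic = 1.965

Group means [35.42, 30.83, 35.33], grand mean 34.467
SSB = Σnᵢ(x̄ᵢ−x̄)² = 99.050; SSW = ΣΣ(x−x̄ᵢ)² = 680.417
MSB = 99.050/2 = 49.5250; MSW = 680.417/27 = 25.2006
F = MSB/MSW = 1.9652
df = (2, 27)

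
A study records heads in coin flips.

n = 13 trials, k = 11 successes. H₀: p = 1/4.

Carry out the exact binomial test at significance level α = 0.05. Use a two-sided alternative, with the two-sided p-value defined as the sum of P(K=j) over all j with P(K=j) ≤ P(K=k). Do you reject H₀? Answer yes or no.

Exact binomial: n=13, k=11, p₀=1/4=0.2500
P(X=j) = C(n,j)·p₀^j·(1−p₀)^(n−j); p = Σ P(X=j) over j with P(X=j) ≤ P(X=11)
p-value (two-sided) = 0.00001
At α=0.05: p < α → reject H₀

reject H₀: yes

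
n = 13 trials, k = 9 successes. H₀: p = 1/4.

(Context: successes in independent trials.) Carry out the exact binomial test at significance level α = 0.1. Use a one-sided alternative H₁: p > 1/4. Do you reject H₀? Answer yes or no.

reject H₀: yes

Exact binomial: n=13, k=9, p₀=1/4=0.2500
P(X≥9) from Σ C(n,i)·p₀^i·(1−p₀)^(n−i)
p-value (one-sided, H₁ greater) = 0.00099
At α=0.1: p < α → reject H₀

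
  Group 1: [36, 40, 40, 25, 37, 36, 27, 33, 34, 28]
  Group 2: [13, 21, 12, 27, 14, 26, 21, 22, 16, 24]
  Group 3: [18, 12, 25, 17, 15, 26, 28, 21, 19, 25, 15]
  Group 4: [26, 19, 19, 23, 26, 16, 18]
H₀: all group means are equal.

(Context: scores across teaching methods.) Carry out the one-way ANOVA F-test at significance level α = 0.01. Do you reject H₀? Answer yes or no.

reject H₀: yes

Group means [33.60, 19.60, 20.09, 21.00], grand mean 23.684
SSB = Σnᵢ(x̄ᵢ−x̄)² = 1342.501; SSW = ΣΣ(x−x̄ᵢ)² = 899.709
MSB = 1342.501/3 = 447.5005; MSW = 899.709/34 = 26.4620
F = MSB/MSW = 16.9110
df = (3, 34)
p-value (upper-tail) = 0.00000
At α=0.01: p < α → reject H₀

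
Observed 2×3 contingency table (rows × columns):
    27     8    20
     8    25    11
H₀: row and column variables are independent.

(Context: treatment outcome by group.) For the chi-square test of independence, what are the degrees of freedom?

df = (r−1)(c−1) = (2−1)·(3−1) = 2

degrees of freedom = 2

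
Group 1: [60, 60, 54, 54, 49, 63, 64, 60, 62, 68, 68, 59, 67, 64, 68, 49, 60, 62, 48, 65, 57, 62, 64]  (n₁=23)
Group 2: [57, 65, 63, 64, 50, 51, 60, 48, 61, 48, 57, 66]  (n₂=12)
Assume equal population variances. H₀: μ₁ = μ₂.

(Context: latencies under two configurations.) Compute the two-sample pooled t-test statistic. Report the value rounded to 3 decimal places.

x̄₁=60.304, s₁=6.034, n₁=23
x̄₂=57.500, s₂=6.735, n₂=12
s_p² = [22·6.034² + 11·6.735²]/33 = 39.3900
SE = √(s_p²·(1/23+1/12)) = 2.2350
t = (60.304−57.500)/2.2350 = 1.2548
df = 33

test statistic = 1.255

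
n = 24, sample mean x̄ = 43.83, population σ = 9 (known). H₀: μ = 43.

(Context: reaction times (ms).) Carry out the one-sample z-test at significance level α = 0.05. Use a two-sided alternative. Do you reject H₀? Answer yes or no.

reject H₀: no

SE = σ/√n = 9/√24 = 1.8371
z = (x̄−μ₀)/SE = (43.83−43)/1.8371 = 0.4518
p-value (two-sided) = 0.65142
At α=0.05: p ≥ α → fail to reject H₀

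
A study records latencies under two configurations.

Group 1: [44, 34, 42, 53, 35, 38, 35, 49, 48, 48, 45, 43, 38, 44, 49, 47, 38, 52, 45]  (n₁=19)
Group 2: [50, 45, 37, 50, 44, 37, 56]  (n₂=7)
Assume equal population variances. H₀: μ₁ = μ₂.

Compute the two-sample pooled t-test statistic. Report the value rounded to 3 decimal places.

x̄₁=43.526, s₁=5.815, n₁=19
x̄₂=45.571, s₂=7.044, n₂=7
s_p² = [18·5.815² + 6·7.044²]/24 = 37.7688
SE = √(s_p²·(1/19+1/7)) = 2.7172
t = (43.526−45.571)/2.7172 = -0.7526
df = 24

test statistic = -0.753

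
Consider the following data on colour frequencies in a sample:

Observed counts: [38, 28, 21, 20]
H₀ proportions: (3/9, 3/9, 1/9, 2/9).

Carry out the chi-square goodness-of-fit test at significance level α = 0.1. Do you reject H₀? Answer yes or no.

n = 107; E_i = n·p_i = [35.67, 35.67, 11.89, 23.78]
χ² = (38−35.67)²/35.67 + (28−35.67)²/35.67 + (21−11.89)²/11.89 + (20−23.78)²/23.78 = 9.3832
df = 3
p-value (upper-tail) = 0.02461
At α=0.1: p < α → reject H₀

reject H₀: yes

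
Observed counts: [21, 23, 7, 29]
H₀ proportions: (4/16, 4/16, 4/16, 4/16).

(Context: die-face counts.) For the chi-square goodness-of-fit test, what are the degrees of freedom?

df = k − 1 = 4 − 1 = 3

degrees of freedom = 3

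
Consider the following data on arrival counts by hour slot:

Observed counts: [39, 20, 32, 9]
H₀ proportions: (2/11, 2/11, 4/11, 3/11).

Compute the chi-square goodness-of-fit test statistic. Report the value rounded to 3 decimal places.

n = 100; E_i = n·p_i = [18.18, 18.18, 36.36, 27.27]
χ² = (39−18.18)²/18.18 + (20−18.18)²/18.18 + (32−36.36)²/36.36 + (9−27.27)²/27.27 = 36.7850
df = 3

test statistic = 36.785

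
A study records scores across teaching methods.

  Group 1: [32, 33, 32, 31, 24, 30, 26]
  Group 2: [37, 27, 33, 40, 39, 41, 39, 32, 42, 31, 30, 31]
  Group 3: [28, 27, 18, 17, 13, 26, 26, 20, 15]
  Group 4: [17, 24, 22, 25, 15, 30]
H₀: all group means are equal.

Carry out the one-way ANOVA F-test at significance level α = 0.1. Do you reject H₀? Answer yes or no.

reject H₀: yes

Group means [29.71, 35.17, 21.11, 22.17], grand mean 28.029
SSB = Σnᵢ(x̄ᵢ−x̄)² = 1268.153; SSW = ΣΣ(x−x̄ᵢ)² = 760.817
MSB = 1268.153/3 = 422.7177; MSW = 760.817/30 = 25.3606
F = MSB/MSW = 16.6683
df = (3, 30)
p-value (upper-tail) = 0.00000
At α=0.1: p < α → reject H₀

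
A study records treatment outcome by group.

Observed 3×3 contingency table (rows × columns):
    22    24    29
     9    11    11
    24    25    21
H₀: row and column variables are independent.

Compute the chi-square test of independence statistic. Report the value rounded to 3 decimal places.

test statistic = 1.303

Row totals [75, 31, 70], col totals [55, 60, 61], n=176
χ² = (22−23.44)²/23.44 + (24−25.57)²/25.57 + (29−25.99)²/25.99 + (9−9.69)²/9.69 + (11−10.57)²/10.57 + (11−10.74)²/10.74 + (24−21.88)²/21.88 + (25−23.86)²/23.86 + (21−24.26)²/24.26 = 1.3034
df = 4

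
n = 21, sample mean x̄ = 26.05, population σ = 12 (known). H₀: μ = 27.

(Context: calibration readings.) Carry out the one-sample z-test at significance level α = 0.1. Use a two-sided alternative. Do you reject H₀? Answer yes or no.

SE = σ/√n = 12/√21 = 2.6186
z = (x̄−μ₀)/SE = (26.05−27)/2.6186 = -0.3628
p-value (two-sided) = 0.71676
At α=0.1: p ≥ α → fail to reject H₀

reject H₀: no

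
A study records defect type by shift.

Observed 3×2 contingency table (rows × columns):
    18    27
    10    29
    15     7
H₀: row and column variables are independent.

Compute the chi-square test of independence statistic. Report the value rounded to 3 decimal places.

Row totals [45, 39, 22], col totals [43, 63], n=106
χ² = (18−18.25)²/18.25 + (27−26.75)²/26.75 + (10−15.82)²/15.82 + (29−23.18)²/23.18 + (15−8.92)²/8.92 + (7−13.08)²/13.08 = 10.5681
df = 2

test statistic = 10.568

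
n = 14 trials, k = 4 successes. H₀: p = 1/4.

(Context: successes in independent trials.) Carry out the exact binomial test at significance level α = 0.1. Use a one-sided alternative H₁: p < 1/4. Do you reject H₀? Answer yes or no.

Exact binomial: n=14, k=4, p₀=1/4=0.2500
P(X≤4) from Σ C(n,i)·p₀^i·(1−p₀)^(n−i)
p-value (one-sided, H₁ less) = 0.74153
At α=0.1: p ≥ α → fail to reject H₀

reject H₀: no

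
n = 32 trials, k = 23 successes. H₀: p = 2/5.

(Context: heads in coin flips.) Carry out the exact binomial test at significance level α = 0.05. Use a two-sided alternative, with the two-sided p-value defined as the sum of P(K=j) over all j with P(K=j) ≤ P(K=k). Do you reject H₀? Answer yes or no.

Exact binomial: n=32, k=23, p₀=2/5=0.4000
P(X=j) = C(n,j)·p₀^j·(1−p₀)^(n−j); p = Σ P(X=j) over j with P(X=j) ≤ P(X=23)
p-value (two-sided) = 0.00040
At α=0.05: p < α → reject H₀

reject H₀: yes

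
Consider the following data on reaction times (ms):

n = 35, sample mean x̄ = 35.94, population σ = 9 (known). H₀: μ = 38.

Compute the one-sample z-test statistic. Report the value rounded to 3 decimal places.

SE = σ/√n = 9/√35 = 1.5213
z = (x̄−μ₀)/SE = (35.94−38)/1.5213 = -1.3541

test statistic = -1.354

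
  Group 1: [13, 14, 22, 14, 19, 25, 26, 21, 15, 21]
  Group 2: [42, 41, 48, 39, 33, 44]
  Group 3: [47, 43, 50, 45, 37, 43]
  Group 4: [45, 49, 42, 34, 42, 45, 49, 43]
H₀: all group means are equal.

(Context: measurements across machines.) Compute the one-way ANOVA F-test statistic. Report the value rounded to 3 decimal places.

Group means [19.00, 41.17, 44.17, 43.62], grand mean 35.033
SSB = Σnᵢ(x̄ᵢ−x̄)² = 3887.425; SSW = ΣΣ(x−x̄ᵢ)² = 587.542
MSB = 3887.425/3 = 1295.8083; MSW = 587.542/26 = 22.5978
F = MSB/MSW = 57.3423
df = (3, 26)

test statistic = 57.342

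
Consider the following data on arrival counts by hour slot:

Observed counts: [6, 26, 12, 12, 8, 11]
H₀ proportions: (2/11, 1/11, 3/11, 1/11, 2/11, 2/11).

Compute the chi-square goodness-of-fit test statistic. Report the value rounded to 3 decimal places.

test statistic = 68.513

n = 75; E_i = n·p_i = [13.64, 6.82, 20.45, 6.82, 13.64, 13.64]
χ² = (6−13.64)²/13.64 + (26−6.82)²/6.82 + (12−20.45)²/20.45 + (12−6.82)²/6.82 + (8−13.64)²/13.64 + (11−13.64)²/13.64 = 68.5133
df = 5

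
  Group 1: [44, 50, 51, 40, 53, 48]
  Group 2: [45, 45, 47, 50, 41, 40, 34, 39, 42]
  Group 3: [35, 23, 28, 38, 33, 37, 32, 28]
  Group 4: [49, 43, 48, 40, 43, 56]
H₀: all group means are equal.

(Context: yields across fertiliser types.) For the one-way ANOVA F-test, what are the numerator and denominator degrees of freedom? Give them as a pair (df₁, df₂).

k = 4 groups, N = 29 total
df = (k−1, N−k) = (4−1, 29−4) = (3, 25)

degrees of freedom = [3, 25]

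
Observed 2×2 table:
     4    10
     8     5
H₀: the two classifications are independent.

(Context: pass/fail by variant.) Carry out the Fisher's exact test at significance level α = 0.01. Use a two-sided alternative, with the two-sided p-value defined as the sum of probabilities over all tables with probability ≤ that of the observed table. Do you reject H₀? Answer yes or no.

reject H₀: no

Margins: r₁=14, r₂=13, c₁=12, c₂=15, n=27
p_obs = C(14,4)·C(13,8)/C(27,12); sum pmf over tables with pmf ≤ p_obs
p-value (two-sided) = 0.12835
At α=0.01: p ≥ α → fail to reject H₀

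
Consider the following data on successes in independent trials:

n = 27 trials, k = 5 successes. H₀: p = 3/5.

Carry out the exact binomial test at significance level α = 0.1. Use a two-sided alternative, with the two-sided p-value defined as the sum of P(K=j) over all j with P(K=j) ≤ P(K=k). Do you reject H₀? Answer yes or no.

reject H₀: yes

Exact binomial: n=27, k=5, p₀=3/5=0.6000
P(X=j) = C(n,j)·p₀^j·(1−p₀)^(n−j); p = Σ P(X=j) over j with P(X=j) ≤ P(X=5)
p-value (two-sided) = 0.00001
At α=0.1: p < α → reject H₀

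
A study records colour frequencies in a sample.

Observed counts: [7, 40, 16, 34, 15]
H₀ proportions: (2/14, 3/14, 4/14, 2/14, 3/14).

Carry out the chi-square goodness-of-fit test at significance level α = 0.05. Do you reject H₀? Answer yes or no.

n = 112; E_i = n·p_i = [16.00, 24.00, 32.00, 16.00, 24.00]
χ² = (7−16.00)²/16.00 + (40−24.00)²/24.00 + (16−32.00)²/32.00 + (34−16.00)²/16.00 + (15−24.00)²/24.00 = 47.3542
df = 4
p-value (upper-tail) = 0.00000
At α=0.05: p < α → reject H₀

reject H₀: yes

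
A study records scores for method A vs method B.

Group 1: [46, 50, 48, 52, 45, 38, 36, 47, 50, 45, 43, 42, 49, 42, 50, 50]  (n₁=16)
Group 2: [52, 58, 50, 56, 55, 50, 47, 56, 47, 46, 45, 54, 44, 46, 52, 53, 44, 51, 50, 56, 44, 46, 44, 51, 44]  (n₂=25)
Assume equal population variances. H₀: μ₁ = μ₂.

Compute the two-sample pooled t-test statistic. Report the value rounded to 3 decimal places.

x̄₁=45.812, s₁=4.622, n₁=16
x̄₂=49.640, s₂=4.563, n₂=25
s_p² = [15·4.622² + 24·4.563²]/39 = 21.0307
SE = √(s_p²·(1/16+1/25)) = 1.4682
t = (45.812−49.640)/1.4682 = -2.6069
df = 39

test statistic = -2.607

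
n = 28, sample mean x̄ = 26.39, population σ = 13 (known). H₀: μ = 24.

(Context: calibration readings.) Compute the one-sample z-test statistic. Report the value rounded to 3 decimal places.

test statistic = 0.973

SE = σ/√n = 13/√28 = 2.4568
z = (x̄−μ₀)/SE = (26.39−24)/2.4568 = 0.9728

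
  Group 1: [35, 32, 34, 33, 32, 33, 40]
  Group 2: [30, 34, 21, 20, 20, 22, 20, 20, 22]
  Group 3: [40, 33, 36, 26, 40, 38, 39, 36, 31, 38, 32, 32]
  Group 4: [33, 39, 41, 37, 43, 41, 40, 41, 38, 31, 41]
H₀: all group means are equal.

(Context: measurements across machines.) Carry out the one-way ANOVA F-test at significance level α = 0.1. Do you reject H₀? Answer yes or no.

Group means [34.14, 23.22, 35.08, 38.64], grand mean 33.179
SSB = Σnᵢ(x̄ᵢ−x̄)² = 1269.869; SSW = ΣΣ(x−x̄ᵢ)² = 599.875
MSB = 1269.869/3 = 423.2896; MSW = 599.875/35 = 17.1393
F = MSB/MSW = 24.6970
df = (3, 35)
p-value (upper-tail) = 0.00000
At α=0.1: p < α → reject H₀

reject H₀: yes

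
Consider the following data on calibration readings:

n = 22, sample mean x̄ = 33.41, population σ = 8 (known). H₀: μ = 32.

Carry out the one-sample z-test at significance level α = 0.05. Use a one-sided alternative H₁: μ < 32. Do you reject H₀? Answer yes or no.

SE = σ/√n = 8/√22 = 1.7056
z = (x̄−μ₀)/SE = (33.41−32)/1.7056 = 0.8267
p-value (one-sided, H₁ less) = 0.79579
At α=0.05: p ≥ α → fail to reject H₀

reject H₀: no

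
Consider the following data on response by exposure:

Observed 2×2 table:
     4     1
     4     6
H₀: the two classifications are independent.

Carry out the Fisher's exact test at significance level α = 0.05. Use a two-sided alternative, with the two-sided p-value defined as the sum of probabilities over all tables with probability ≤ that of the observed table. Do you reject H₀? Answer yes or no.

reject H₀: no

Margins: r₁=5, r₂=10, c₁=8, c₂=7, n=15
p_obs = C(5,4)·C(10,4)/C(15,8); sum pmf over tables with pmf ≤ p_obs
p-value (two-sided) = 0.28205
At α=0.05: p ≥ α → fail to reject H₀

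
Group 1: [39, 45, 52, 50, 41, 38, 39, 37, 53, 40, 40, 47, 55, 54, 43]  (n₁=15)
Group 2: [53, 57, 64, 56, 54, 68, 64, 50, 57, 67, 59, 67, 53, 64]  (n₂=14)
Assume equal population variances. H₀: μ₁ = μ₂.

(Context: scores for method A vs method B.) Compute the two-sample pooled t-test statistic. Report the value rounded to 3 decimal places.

test statistic = -6.305

x̄₁=44.867, s₁=6.424, n₁=15
x̄₂=59.500, s₂=6.048, n₂=14
s_p² = [14·6.424² + 13·6.048²]/27 = 39.0086
SE = √(s_p²·(1/15+1/14)) = 2.3210
t = (44.867−59.500)/2.3210 = -6.3048
df = 27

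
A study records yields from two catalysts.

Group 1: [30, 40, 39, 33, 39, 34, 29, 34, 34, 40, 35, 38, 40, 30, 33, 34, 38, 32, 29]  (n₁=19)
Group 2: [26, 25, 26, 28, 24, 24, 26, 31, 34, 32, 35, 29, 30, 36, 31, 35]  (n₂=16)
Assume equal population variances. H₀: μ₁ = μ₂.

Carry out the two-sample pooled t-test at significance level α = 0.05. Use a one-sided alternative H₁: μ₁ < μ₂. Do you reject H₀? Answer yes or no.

x̄₁=34.789, s₁=3.853, n₁=19
x̄₂=29.500, s₂=4.115, n₂=16
s_p² = [18·3.853² + 15·4.115²]/33 = 15.7927
SE = √(s_p²·(1/19+1/16)) = 1.3484
t = (34.789−29.500)/1.3484 = 3.9227
df = 33
p-value (one-sided, H₁ less) = 0.99979
At α=0.05: p ≥ α → fail to reject H₀

reject H₀: no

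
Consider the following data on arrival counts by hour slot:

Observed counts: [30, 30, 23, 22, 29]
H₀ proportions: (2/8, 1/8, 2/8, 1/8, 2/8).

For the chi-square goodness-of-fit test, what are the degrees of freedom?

degrees of freedom = 4

df = k − 1 = 5 − 1 = 4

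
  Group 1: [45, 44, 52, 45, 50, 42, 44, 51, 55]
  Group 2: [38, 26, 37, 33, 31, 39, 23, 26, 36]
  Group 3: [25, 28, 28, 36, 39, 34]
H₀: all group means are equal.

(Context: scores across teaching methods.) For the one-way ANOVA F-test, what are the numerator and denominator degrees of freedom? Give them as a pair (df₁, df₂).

degrees of freedom = [2, 21]

k = 3 groups, N = 24 total
df = (k−1, N−k) = (3−1, 24−3) = (2, 21)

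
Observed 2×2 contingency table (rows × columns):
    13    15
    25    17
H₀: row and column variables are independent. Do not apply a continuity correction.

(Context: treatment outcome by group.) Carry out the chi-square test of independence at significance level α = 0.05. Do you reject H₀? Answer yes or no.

reject H₀: no

Row totals [28, 42], col totals [38, 32], n=70
χ² = (13−15.20)²/15.20 + (15−12.80)²/12.80 + (25−22.80)²/22.80 + (17−19.20)²/19.20 = 1.1609
df = 1
p-value (upper-tail) = 0.28128
At α=0.05: p ≥ α → fail to reject H₀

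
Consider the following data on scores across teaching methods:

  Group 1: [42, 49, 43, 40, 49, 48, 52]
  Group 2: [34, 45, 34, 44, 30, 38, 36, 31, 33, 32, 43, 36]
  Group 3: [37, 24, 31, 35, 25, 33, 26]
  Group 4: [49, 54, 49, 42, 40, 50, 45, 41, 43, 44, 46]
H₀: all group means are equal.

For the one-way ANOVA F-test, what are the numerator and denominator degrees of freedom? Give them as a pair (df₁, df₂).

k = 4 groups, N = 37 total
df = (k−1, N−k) = (4−1, 37−4) = (3, 33)

degrees of freedom = [3, 33]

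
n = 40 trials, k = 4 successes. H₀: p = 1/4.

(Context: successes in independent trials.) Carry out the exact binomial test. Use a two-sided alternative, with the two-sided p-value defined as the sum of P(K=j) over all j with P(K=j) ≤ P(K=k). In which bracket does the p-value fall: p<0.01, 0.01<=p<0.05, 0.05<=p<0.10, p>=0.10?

p-value bracket: 0.01<=p<0.05

Exact binomial: n=40, k=4, p₀=1/4=0.2500
P(X=j) = C(n,j)·p₀^j·(1−p₀)^(n−j); p = Σ P(X=j) over j with P(X=j) ≤ P(X=4)
p-value (two-sided) = 0.02760
→ bracket: 0.01<=p<0.05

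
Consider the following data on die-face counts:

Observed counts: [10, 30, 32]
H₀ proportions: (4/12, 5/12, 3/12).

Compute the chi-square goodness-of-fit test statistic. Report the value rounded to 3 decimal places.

test statistic = 19.056

n = 72; E_i = n·p_i = [24.00, 30.00, 18.00]
χ² = (10−24.00)²/24.00 + (30−30.00)²/30.00 + (32−18.00)²/18.00 = 19.0556
df = 2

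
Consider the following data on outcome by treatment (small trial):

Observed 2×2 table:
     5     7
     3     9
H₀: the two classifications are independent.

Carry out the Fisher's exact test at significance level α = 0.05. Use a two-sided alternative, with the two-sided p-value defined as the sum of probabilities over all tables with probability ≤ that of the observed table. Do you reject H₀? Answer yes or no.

reject H₀: no

Margins: r₁=12, r₂=12, c₁=8, c₂=16, n=24
p_obs = C(12,5)·C(12,3)/C(24,8); sum pmf over tables with pmf ≤ p_obs
p-value (two-sided) = 0.66685
At α=0.05: p ≥ α → fail to reject H₀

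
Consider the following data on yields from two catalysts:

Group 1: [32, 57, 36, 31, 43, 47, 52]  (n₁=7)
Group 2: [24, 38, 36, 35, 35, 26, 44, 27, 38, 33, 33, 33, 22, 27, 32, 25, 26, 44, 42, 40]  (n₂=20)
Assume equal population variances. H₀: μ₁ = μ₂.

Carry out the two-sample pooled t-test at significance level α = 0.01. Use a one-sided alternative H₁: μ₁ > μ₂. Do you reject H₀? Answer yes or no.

reject H₀: yes

x̄₁=42.571, s₁=10.048, n₁=7
x̄₂=33.000, s₂=6.790, n₂=20
s_p² = [6·10.048² + 19·6.790²]/25 = 59.2686
SE = √(s_p²·(1/7+1/20)) = 3.3809
t = (42.571−33.000)/3.3809 = 2.8310
df = 25
p-value (one-sided, H₁ greater) = 0.00451
At α=0.01: p < α → reject H₀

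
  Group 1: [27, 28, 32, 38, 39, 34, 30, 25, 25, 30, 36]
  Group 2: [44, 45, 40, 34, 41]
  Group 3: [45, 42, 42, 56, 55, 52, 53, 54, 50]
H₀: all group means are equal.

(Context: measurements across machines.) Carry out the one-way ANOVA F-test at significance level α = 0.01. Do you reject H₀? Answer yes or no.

Group means [31.27, 40.80, 49.89], grand mean 39.880
SSB = Σnᵢ(x̄ᵢ−x̄)² = 1720.769; SSW = ΣΣ(x−x̄ᵢ)² = 563.871
MSB = 1720.769/2 = 860.3846; MSW = 563.871/22 = 25.6305
F = MSB/MSW = 33.5688
df = (2, 22)
p-value (upper-tail) = 0.00000
At α=0.01: p < α → reject H₀

reject H₀: yes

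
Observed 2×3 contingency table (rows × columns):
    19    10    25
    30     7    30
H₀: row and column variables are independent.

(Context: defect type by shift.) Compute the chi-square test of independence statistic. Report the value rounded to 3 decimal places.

Row totals [54, 67], col totals [49, 17, 55], n=121
χ² = (19−21.87)²/21.87 + (10−7.59)²/7.59 + (25−24.55)²/24.55 + (30−27.13)²/27.13 + (7−9.41)²/9.41 + (30−30.45)²/30.45 = 2.0807
df = 2

test statistic = 2.081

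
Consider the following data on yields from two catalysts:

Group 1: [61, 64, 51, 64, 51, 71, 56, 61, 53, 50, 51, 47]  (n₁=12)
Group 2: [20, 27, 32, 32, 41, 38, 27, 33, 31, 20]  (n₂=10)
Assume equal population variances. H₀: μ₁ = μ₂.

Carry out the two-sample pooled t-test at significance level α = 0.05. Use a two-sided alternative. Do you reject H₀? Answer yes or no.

x̄₁=56.667, s₁=7.377, n₁=12
x̄₂=30.100, s₂=6.839, n₂=10
s_p² = [11·7.377² + 9·6.839²]/20 = 50.9783
SE = √(s_p²·(1/12+1/10)) = 3.0571
t = (56.667−30.100)/3.0571 = 8.6901
df = 20
p-value (two-sided) = 0.00000
At α=0.05: p < α → reject H₀

reject H₀: yes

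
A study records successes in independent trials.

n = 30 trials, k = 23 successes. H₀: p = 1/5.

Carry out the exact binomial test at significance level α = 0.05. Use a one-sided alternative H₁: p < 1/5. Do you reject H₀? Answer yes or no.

reject H₀: no

Exact binomial: n=30, k=23, p₀=1/5=0.2000
P(X≤23) from Σ C(n,i)·p₀^i·(1−p₀)^(n−i)
p-value (one-sided, H₁ less) = 1.00000
At α=0.05: p ≥ α → fail to reject H₀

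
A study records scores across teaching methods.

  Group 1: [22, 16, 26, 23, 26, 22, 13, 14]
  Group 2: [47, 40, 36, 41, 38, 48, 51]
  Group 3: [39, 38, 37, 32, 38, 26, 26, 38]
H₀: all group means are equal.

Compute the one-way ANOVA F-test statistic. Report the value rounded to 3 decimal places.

Group means [20.25, 43.00, 34.25], grand mean 32.043
SSB = Σnᵢ(x̄ᵢ−x̄)² = 1991.957; SSW = ΣΣ(x−x̄ᵢ)² = 595.000
MSB = 1991.957/2 = 995.9783; MSW = 595.000/20 = 29.7500
F = MSB/MSW = 33.4783
df = (2, 20)

test statistic = 33.478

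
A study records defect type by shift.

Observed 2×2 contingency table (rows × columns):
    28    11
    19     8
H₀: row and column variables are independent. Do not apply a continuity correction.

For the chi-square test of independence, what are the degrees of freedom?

degrees of freedom = 1

df = (r−1)(c−1) = (2−1)·(2−1) = 1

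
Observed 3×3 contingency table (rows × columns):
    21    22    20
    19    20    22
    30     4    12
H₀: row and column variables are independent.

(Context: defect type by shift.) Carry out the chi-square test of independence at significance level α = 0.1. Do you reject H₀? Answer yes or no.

Row totals [63, 61, 46], col totals [70, 46, 54], n=170
χ² = (21−25.94)²/25.94 + (22−17.05)²/17.05 + (20−20.01)²/20.01 + (19−25.12)²/25.12 + (20−16.51)²/16.51 + (22−19.38)²/19.38 + (30−18.94)²/18.94 + (4−12.45)²/12.45 + (12−14.61)²/14.61 = 17.6212
df = 4
p-value (upper-tail) = 0.00146
At α=0.1: p < α → reject H₀

reject H₀: yes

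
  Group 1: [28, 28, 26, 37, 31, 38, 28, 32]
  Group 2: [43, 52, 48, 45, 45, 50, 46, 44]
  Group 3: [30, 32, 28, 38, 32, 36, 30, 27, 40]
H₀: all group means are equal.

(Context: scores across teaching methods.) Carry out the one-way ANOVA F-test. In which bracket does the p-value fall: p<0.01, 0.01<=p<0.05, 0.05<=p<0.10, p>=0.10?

p-value bracket: p<0.01

Group means [31.00, 46.62, 32.56], grand mean 36.560
SSB = Σnᵢ(x̄ᵢ−x̄)² = 1202.063; SSW = ΣΣ(x−x̄ᵢ)² = 368.097
MSB = 1202.063/2 = 601.0314; MSW = 368.097/22 = 16.7317
F = MSB/MSW = 35.9217
df = (2, 22)
p-value (upper-tail) = 0.00000
→ bracket: p<0.01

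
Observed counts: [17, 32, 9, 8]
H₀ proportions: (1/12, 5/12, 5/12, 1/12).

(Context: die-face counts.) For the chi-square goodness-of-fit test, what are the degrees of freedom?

degrees of freedom = 3

df = k − 1 = 4 − 1 = 3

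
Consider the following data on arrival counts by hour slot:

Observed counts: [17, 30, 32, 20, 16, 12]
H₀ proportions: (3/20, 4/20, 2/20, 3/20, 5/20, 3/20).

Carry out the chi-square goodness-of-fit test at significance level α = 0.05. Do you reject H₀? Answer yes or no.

reject H₀: yes

n = 127; E_i = n·p_i = [19.05, 25.40, 12.70, 19.05, 31.75, 19.05]
χ² = (17−19.05)²/19.05 + (30−25.40)²/25.40 + (32−12.70)²/12.70 + (20−19.05)²/19.05 + (16−31.75)²/31.75 + (12−19.05)²/19.05 = 40.8530
df = 5
p-value (upper-tail) = 0.00000
At α=0.05: p < α → reject H₀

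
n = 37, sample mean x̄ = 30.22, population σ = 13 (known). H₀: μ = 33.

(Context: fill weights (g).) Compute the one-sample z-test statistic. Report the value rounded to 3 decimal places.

SE = σ/√n = 13/√37 = 2.1372
z = (x̄−μ₀)/SE = (30.22−33)/2.1372 = -1.3008

test statistic = -1.301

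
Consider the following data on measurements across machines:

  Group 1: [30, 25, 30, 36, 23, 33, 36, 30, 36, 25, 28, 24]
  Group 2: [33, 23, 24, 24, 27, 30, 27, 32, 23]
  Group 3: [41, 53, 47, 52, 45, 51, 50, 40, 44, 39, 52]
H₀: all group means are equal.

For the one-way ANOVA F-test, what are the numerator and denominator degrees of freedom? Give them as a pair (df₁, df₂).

k = 3 groups, N = 32 total
df = (k−1, N−k) = (3−1, 32−3) = (2, 29)

degrees of freedom = [2, 29]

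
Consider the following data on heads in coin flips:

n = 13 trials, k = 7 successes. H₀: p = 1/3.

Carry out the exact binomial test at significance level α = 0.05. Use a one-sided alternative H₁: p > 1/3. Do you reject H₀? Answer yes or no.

Exact binomial: n=13, k=7, p₀=1/3=0.3333
P(X≥7) from Σ C(n,i)·p₀^i·(1−p₀)^(n−i)
p-value (one-sided, H₁ greater) = 0.10354
At α=0.05: p ≥ α → fail to reject H₀

reject H₀: no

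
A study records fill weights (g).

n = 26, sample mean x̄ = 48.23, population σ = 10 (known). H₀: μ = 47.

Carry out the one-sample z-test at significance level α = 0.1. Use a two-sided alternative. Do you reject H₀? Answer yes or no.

reject H₀: no

SE = σ/√n = 10/√26 = 1.9612
z = (x̄−μ₀)/SE = (48.23−47)/1.9612 = 0.6272
p-value (two-sided) = 0.53054
At α=0.1: p ≥ α → fail to reject H₀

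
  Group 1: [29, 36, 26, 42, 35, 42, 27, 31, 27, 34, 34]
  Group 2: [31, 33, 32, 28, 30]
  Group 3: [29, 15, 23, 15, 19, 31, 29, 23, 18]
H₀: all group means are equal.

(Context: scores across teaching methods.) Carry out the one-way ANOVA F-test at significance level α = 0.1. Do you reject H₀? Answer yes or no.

reject H₀: yes

Group means [33.00, 30.80, 22.44], grand mean 28.760
SSB = Σnᵢ(x̄ᵢ−x̄)² = 577.538; SSW = ΣΣ(x−x̄ᵢ)² = 635.022
MSB = 577.538/2 = 288.7689; MSW = 635.022/22 = 28.8646
F = MSB/MSW = 10.0042
df = (2, 22)
p-value (upper-tail) = 0.00081
At α=0.1: p < α → reject H₀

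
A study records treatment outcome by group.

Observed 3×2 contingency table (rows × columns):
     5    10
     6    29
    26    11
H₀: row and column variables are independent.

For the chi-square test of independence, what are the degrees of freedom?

degrees of freedom = 2

df = (r−1)(c−1) = (3−1)·(2−1) = 2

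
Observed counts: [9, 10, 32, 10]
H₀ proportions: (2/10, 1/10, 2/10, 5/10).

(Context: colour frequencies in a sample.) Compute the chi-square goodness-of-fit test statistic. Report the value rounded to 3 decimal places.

n = 61; E_i = n·p_i = [12.20, 6.10, 12.20, 30.50]
χ² = (9−12.20)²/12.20 + (10−6.10)²/6.10 + (32−12.20)²/12.20 + (10−30.50)²/30.50 = 49.2459
df = 3

test statistic = 49.246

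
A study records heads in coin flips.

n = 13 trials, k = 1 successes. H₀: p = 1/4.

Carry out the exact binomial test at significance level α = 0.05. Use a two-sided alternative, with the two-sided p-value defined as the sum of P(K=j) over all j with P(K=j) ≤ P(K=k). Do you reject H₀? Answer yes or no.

reject H₀: no

Exact binomial: n=13, k=1, p₀=1/4=0.2500
P(X=j) = C(n,j)·p₀^j·(1−p₀)^(n−j); p = Σ P(X=j) over j with P(X=j) ≤ P(X=1)
p-value (two-sided) = 0.20692
At α=0.05: p ≥ α → fail to reject H₀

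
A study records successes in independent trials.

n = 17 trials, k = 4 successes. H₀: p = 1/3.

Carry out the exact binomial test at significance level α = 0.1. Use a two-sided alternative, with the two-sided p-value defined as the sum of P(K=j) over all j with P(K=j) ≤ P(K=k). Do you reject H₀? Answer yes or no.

reject H₀: no

Exact binomial: n=17, k=4, p₀=1/3=0.3333
P(X=j) = C(n,j)·p₀^j·(1−p₀)^(n−j); p = Σ P(X=j) over j with P(X=j) ≤ P(X=4)
p-value (two-sided) = 0.45325
At α=0.1: p ≥ α → fail to reject H₀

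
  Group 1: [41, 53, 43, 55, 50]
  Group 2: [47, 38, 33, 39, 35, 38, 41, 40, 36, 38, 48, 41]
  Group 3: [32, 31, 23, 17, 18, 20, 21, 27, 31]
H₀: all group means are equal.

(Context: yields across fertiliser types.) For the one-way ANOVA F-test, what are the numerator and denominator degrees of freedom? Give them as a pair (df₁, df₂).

degrees of freedom = [2, 23]

k = 3 groups, N = 26 total
df = (k−1, N−k) = (3−1, 26−3) = (2, 23)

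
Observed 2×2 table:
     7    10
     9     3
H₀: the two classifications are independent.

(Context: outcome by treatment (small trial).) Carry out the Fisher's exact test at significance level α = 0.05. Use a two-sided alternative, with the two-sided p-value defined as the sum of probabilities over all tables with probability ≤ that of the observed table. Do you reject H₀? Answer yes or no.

Margins: r₁=17, r₂=12, c₁=16, c₂=13, n=29
p_obs = C(17,7)·C(12,9)/C(29,16); sum pmf over tables with pmf ≤ p_obs
p-value (two-sided) = 0.12975
At α=0.05: p ≥ α → fail to reject H₀

reject H₀: no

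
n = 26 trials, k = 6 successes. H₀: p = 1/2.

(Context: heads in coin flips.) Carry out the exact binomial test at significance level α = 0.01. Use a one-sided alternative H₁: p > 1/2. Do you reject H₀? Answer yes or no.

reject H₀: no

Exact binomial: n=26, k=6, p₀=1/2=0.5000
P(X≥6) from Σ C(n,i)·p₀^i·(1−p₀)^(n−i)
p-value (one-sided, H₁ greater) = 0.99875
At α=0.01: p ≥ α → fail to reject H₀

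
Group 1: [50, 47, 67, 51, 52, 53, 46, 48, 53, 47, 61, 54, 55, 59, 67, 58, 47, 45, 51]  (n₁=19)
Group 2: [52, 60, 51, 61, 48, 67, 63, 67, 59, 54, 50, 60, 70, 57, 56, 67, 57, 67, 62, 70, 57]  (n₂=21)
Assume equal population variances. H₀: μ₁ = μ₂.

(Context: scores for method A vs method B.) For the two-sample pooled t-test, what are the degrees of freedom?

df = n₁ + n₂ − 2 = 19 + 21 − 2 = 38

degrees of freedom = 38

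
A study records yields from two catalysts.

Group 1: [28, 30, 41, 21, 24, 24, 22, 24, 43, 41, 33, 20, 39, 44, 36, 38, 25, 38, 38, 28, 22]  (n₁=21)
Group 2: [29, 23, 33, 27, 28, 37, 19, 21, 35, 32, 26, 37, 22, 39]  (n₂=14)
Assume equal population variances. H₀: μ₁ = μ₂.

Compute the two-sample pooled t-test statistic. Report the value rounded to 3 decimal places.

test statistic = 0.858

x̄₁=31.381, s₁=8.170, n₁=21
x̄₂=29.143, s₂=6.515, n₂=14
s_p² = [20·8.170² + 13·6.515²]/33 = 57.1717
SE = √(s_p²·(1/21+1/14)) = 2.6089
t = (31.381−29.143)/2.6089 = 0.8579
df = 33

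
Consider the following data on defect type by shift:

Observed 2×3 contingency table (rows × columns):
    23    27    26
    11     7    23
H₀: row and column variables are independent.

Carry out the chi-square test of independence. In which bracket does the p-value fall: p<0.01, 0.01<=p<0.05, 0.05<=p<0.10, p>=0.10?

Row totals [76, 41], col totals [34, 34, 49], n=117
χ² = (23−22.09)²/22.09 + (27−22.09)²/22.09 + (26−31.83)²/31.83 + (11−11.91)²/11.91 + (7−11.91)²/11.91 + (23−17.17)²/17.17 = 6.2751
df = 2
p-value (upper-tail) = 0.04339
→ bracket: 0.01<=p<0.05

p-value bracket: 0.01<=p<0.05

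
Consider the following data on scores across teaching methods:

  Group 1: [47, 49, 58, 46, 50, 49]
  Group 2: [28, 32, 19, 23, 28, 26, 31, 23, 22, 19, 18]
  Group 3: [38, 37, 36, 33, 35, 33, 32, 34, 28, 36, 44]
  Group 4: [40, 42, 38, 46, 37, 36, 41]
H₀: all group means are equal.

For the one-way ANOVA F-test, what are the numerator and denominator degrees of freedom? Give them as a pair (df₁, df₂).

k = 4 groups, N = 35 total
df = (k−1, N−k) = (4−1, 35−4) = (3, 31)

degrees of freedom = [3, 31]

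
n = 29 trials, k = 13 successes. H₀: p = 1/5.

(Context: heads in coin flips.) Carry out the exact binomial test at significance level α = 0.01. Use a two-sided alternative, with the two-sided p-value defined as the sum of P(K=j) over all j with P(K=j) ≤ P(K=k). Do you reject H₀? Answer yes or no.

Exact binomial: n=29, k=13, p₀=1/5=0.2000
P(X=j) = C(n,j)·p₀^j·(1−p₀)^(n−j); p = Σ P(X=j) over j with P(X=j) ≤ P(X=13)
p-value (two-sided) = 0.00370
At α=0.01: p < α → reject H₀

reject H₀: yes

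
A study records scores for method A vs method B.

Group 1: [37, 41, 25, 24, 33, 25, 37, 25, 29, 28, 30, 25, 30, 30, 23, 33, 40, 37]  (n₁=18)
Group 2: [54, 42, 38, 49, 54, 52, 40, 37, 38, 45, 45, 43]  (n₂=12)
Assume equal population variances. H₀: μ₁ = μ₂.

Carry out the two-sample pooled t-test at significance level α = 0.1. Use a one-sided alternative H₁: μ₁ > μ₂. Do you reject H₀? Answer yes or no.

reject H₀: no

x̄₁=30.667, s₁=5.780, n₁=18
x̄₂=44.750, s₂=6.225, n₂=12
s_p² = [17·5.780² + 11·6.225²]/28 = 35.5089
SE = √(s_p²·(1/18+1/12)) = 2.2208
t = (30.667−44.750)/2.2208 = -6.3417
df = 28
p-value (one-sided, H₁ greater) = 1.00000
At α=0.1: p ≥ α → fail to reject H₀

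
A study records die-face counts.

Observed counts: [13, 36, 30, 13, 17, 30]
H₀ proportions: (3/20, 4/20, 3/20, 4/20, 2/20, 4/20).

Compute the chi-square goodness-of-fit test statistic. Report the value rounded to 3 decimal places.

n = 139; E_i = n·p_i = [20.85, 27.80, 20.85, 27.80, 13.90, 27.80]
χ² = (13−20.85)²/20.85 + (36−27.80)²/27.80 + (30−20.85)²/20.85 + (13−27.80)²/27.80 + (17−13.90)²/13.90 + (30−27.80)²/27.80 = 18.1343
df = 5

test statistic = 18.134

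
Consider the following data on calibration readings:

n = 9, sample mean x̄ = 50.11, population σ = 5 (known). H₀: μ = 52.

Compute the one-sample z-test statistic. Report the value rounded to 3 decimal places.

SE = σ/√n = 5/√9 = 1.6667
z = (x̄−μ₀)/SE = (50.11−52)/1.6667 = -1.1340

test statistic = -1.134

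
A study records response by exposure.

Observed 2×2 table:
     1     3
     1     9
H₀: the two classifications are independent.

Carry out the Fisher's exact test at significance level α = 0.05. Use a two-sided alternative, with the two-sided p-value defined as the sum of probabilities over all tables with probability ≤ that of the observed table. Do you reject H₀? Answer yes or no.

Margins: r₁=4, r₂=10, c₁=2, c₂=12, n=14
p_obs = C(4,1)·C(10,1)/C(14,2); sum pmf over tables with pmf ≤ p_obs
p-value (two-sided) = 0.50549
At α=0.05: p ≥ α → fail to reject H₀

reject H₀: no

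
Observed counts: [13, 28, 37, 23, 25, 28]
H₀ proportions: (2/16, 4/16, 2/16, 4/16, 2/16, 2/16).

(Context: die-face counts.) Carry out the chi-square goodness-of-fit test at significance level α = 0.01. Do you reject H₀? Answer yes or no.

reject H₀: yes

n = 154; E_i = n·p_i = [19.25, 38.50, 19.25, 38.50, 19.25, 19.25]
χ² = (13−19.25)²/19.25 + (28−38.50)²/38.50 + (37−19.25)²/19.25 + (23−38.50)²/38.50 + (25−19.25)²/19.25 + (28−19.25)²/19.25 = 33.1948
df = 5
p-value (upper-tail) = 0.00000
At α=0.01: p < α → reject H₀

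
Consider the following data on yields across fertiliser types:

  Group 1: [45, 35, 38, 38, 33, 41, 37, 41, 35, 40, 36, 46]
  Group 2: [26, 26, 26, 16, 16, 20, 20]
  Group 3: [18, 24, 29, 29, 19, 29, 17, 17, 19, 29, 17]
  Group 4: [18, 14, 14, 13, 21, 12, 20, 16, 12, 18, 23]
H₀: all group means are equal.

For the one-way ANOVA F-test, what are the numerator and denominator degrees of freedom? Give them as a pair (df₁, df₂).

k = 4 groups, N = 41 total
df = (k−1, N−k) = (4−1, 41−4) = (3, 37)

degrees of freedom = [3, 37]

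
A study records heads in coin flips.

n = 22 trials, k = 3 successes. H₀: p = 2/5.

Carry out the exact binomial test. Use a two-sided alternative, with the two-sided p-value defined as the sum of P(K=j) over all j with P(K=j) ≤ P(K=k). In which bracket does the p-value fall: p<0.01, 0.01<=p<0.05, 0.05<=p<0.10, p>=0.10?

Exact binomial: n=22, k=3, p₀=2/5=0.4000
P(X=j) = C(n,j)·p₀^j·(1−p₀)^(n−j); p = Σ P(X=j) over j with P(X=j) ≤ P(X=3)
p-value (two-sided) = 0.01461
→ bracket: 0.01<=p<0.05

p-value bracket: 0.01<=p<0.05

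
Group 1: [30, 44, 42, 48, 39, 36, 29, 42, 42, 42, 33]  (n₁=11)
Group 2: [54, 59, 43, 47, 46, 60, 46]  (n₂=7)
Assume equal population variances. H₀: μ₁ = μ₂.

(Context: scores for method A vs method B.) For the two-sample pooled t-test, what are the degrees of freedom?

degrees of freedom = 16

df = n₁ + n₂ − 2 = 11 + 7 − 2 = 16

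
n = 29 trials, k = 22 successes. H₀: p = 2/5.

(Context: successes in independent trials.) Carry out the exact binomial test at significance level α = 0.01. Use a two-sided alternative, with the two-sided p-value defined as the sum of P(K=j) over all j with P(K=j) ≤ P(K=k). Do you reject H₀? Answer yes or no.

reject H₀: yes

Exact binomial: n=29, k=22, p₀=2/5=0.4000
P(X=j) = C(n,j)·p₀^j·(1−p₀)^(n−j); p = Σ P(X=j) over j with P(X=j) ≤ P(X=22)
p-value (two-sided) = 0.00017
At α=0.01: p < α → reject H₀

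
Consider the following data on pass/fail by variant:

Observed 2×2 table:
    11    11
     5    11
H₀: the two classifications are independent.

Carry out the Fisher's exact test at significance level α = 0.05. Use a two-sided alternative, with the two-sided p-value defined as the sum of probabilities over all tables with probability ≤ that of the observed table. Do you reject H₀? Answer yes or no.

Margins: r₁=22, r₂=16, c₁=16, c₂=22, n=38
p_obs = C(22,11)·C(16,5)/C(38,16); sum pmf over tables with pmf ≤ p_obs
p-value (two-sided) = 0.32625
At α=0.05: p ≥ α → fail to reject H₀

reject H₀: no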